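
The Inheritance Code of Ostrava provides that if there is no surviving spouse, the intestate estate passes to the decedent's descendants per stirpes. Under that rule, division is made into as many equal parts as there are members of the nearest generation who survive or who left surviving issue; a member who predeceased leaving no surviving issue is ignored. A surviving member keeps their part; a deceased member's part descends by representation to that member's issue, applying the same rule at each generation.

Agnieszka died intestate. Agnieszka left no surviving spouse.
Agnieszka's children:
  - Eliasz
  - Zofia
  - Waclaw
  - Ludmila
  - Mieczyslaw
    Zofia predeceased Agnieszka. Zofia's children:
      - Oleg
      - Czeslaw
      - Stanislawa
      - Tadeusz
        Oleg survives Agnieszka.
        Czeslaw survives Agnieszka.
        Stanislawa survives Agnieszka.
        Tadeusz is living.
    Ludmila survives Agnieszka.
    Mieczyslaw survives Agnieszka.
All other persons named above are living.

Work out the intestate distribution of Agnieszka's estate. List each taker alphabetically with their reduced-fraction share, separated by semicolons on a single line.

There is no surviving spouse, so the entire estate passes to Agnieszka's descendants per stirpes.
The estate is divided into 5 equal shares of 1/5 among Eliasz, Zofia, Waclaw, Ludmila, Mieczyslaw.
Eliasz is living and takes 1/5.
Zofia predeceased; the 1/5 allotted to Zofia's branch passes to Zofia's issue by representation.
The 1/5 is divided into 4 equal shares of 1/20 among Oleg, Czeslaw, Stanislawa, Tadeusz.
Oleg is living and takes 1/20.
Czeslaw is living and takes 1/20.
Stanislawa is living and takes 1/20.
Tadeusz is living and takes 1/20.
Waclaw is living and takes 1/5.
Ludmila is living and takes 1/5.
Mieczyslaw is living and takes 1/5.

Czeslaw 1/20; Eliasz 1/5; Ludmila 1/5; Mieczyslaw 1/5; Oleg 1/20; Stanislawa 1/20; Tadeusz 1/20; Waclaw 1/5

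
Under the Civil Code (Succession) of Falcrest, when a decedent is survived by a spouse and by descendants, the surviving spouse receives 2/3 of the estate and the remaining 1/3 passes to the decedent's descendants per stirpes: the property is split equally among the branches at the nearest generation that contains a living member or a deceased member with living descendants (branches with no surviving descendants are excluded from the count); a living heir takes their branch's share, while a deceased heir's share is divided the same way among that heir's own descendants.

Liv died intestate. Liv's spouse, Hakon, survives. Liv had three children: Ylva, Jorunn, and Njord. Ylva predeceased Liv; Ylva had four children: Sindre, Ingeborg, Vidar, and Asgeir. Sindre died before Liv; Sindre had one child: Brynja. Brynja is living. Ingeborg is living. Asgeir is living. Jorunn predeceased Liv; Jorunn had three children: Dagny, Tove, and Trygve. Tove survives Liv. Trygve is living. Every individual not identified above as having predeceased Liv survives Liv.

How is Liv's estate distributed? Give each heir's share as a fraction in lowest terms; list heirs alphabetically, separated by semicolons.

Asgeir 1/36; Brynja 1/36; Dagny 1/27; Hakon 2/3; Ingeborg 1/36; Njord 1/9; Tove 1/27; Trygve 1/27; Vidar 1/36

Hakon, as surviving spouse, takes 2/3.
The remaining 1/3 passes to Liv's descendants per stirpes.
The 1/3 is divided into 3 equal shares of 1/9 among Ylva, Jorunn, Njord.
Ylva predeceased; the 1/9 allotted to Ylva's branch passes to Ylva's issue by representation.
The 1/9 is divided into 4 equal shares of 1/36 among Sindre, Ingeborg, Vidar, Asgeir.
Sindre predeceased; the 1/36 allotted to Sindre's branch passes to Sindre's issue by representation.
Brynja is the sole taker at this level and receives the full 1/36.
Ingeborg is living and takes 1/36.
Vidar is living and takes 1/36.
Asgeir is living and takes 1/36.
Jorunn predeceased; the 1/9 allotted to Jorunn's branch passes to Jorunn's issue by representation.
The 1/9 is divided into 3 equal shares of 1/27 among Dagny, Tove, Trygve.
Dagny is living and takes 1/27.
Tove is living and takes 1/27.
Trygve is living and takes 1/27.
Njord is living and takes 1/9.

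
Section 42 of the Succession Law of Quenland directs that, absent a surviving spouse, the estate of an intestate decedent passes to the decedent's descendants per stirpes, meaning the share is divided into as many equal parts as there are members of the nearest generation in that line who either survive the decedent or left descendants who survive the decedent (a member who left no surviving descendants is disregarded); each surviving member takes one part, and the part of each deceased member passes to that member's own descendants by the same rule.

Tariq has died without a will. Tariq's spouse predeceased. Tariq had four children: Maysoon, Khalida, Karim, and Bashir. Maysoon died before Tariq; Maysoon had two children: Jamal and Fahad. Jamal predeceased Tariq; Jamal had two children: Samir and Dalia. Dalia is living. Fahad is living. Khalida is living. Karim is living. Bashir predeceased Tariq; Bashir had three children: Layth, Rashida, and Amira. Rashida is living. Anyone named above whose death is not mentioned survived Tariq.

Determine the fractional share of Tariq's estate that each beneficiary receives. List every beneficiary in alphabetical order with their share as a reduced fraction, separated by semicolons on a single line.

Amira 1/12; Dalia 1/16; Fahad 1/8; Karim 1/4; Khalida 1/4; Layth 1/12; Rashida 1/12; Samir 1/16

There is no surviving spouse, so the entire estate passes to Tariq's descendants per stirpes.
The estate is divided into 4 equal shares of 1/4 among Maysoon, Khalida, Karim, Bashir.
Maysoon predeceased; the 1/4 allotted to Maysoon's branch passes to Maysoon's issue by representation.
The 1/4 is divided into 2 equal shares of 1/8 among Jamal, Fahad.
Jamal predeceased; the 1/8 allotted to Jamal's branch passes to Jamal's issue by representation.
The 1/8 is divided into 2 equal shares of 1/16 among Samir, Dalia.
Samir is living and takes 1/16.
Dalia is living and takes 1/16.
Fahad is living and takes 1/8.
Khalida is living and takes 1/4.
Karim is living and takes 1/4.
Bashir predeceased; the 1/4 allotted to Bashir's branch passes to Bashir's issue by representation.
The 1/4 is divided into 3 equal shares of 1/12 among Layth, Rashida, Amira.
Layth is living and takes 1/12.
Rashida is living and takes 1/12.
Amira is living and takes 1/12.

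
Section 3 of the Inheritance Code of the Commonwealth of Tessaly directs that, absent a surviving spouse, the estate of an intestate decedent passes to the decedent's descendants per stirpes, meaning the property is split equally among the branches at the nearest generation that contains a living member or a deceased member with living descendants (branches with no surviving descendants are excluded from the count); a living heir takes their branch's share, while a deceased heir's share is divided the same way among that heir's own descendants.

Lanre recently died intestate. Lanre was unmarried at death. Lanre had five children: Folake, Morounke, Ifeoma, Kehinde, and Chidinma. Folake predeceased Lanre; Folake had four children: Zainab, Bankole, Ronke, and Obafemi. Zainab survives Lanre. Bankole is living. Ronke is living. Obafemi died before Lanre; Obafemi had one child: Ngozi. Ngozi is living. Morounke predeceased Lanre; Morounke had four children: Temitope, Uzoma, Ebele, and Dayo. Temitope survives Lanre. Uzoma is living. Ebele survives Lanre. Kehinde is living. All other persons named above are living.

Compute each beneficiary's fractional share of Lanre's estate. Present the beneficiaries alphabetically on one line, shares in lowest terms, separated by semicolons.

Bankole 1/20; Chidinma 1/5; Dayo 1/20; Ebele 1/20; Ifeoma 1/5; Kehinde 1/5; Ngozi 1/20; Ronke 1/20; Temitope 1/20; Uzoma 1/20; Zainab 1/20

There is no surviving spouse, so the entire estate passes to Lanre's descendants per stirpes.
The estate is divided into 5 equal shares of 1/5 among Folake, Morounke, Ifeoma, Kehinde, Chidinma.
Folake predeceased; the 1/5 allotted to Folake's branch passes to Folake's issue by representation.
The 1/5 is divided into 4 equal shares of 1/20 among Zainab, Bankole, Ronke, Obafemi.
Zainab is living and takes 1/20.
Bankole is living and takes 1/20.
Ronke is living and takes 1/20.
Obafemi predeceased; the 1/20 allotted to Obafemi's branch passes to Obafemi's issue by representation.
Ngozi is the sole taker at this level and receives the full 1/20.
Morounke predeceased; the 1/5 allotted to Morounke's branch passes to Morounke's issue by representation.
The 1/5 is divided into 4 equal shares of 1/20 among Temitope, Uzoma, Ebele, Dayo.
Temitope is living and takes 1/20.
Uzoma is living and takes 1/20.
Ebele is living and takes 1/20.
Dayo is living and takes 1/20.
Ifeoma is living and takes 1/5.
Kehinde is living and takes 1/5.
Chidinma is living and takes 1/5.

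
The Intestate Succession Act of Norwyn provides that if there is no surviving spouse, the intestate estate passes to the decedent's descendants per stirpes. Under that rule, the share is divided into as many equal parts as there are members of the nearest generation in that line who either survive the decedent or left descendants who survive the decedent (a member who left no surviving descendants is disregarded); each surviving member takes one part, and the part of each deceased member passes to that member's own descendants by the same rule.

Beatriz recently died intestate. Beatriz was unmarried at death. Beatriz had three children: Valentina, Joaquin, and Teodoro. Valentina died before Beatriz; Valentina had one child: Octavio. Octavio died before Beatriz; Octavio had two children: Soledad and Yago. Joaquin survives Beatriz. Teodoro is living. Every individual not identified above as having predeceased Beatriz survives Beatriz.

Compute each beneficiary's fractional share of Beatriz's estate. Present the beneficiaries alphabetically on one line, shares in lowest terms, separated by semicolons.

There is no surviving spouse, so the entire estate passes to Beatriz's descendants per stirpes.
The estate is divided into 3 equal shares of 1/3 among Valentina, Joaquin, Teodoro.
Valentina predeceased; the 1/3 allotted to Valentina's branch passes to Valentina's issue by representation.
Octavio's line is the sole branch at this level, so the full 1/3 passes to Octavio's issue by representation.
The 1/3 is divided into 2 equal shares of 1/6 among Soledad, Yago.
Soledad is living and takes 1/6.
Yago is living and takes 1/6.
Joaquin is living and takes 1/3.
Teodoro is living and takes 1/3.

Joaquin 1/3; Soledad 1/6; Teodoro 1/3; Yago 1/6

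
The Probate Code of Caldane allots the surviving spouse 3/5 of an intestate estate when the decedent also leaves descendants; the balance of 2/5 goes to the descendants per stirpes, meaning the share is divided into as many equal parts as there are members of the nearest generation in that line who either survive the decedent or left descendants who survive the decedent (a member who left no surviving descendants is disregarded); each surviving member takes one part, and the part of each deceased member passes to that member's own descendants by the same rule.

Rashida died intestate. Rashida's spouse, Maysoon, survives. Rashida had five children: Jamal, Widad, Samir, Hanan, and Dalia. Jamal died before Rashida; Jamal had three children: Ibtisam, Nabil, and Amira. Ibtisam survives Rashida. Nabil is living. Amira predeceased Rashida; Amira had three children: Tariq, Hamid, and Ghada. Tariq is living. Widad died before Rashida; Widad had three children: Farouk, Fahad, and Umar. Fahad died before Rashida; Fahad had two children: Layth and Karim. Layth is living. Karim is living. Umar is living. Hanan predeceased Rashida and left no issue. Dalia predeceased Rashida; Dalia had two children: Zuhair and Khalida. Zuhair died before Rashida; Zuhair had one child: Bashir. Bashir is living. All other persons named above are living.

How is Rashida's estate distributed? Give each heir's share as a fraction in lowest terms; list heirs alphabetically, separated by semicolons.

Maysoon, as surviving spouse, takes 3/5.
The remaining 2/5 passes to Rashida's descendants per stirpes.
Hanan left no surviving issue, so that branch lapses and is disregarded.
The 2/5 is divided into 4 equal shares of 1/10 among Jamal, Widad, Samir, Dalia.
Jamal predeceased; the 1/10 allotted to Jamal's branch passes to Jamal's issue by representation.
The 1/10 is divided into 3 equal shares of 1/30 among Ibtisam, Nabil, Amira.
Ibtisam is living and takes 1/30.
Nabil is living and takes 1/30.
Amira predeceased; the 1/30 allotted to Amira's branch passes to Amira's issue by representation.
The 1/30 is divided into 3 equal shares of 1/90 among Tariq, Hamid, Ghada.
Tariq is living and takes 1/90.
Hamid is living and takes 1/90.
Ghada is living and takes 1/90.
Widad predeceased; the 1/10 allotted to Widad's branch passes to Widad's issue by representation.
The 1/10 is divided into 3 equal shares of 1/30 among Farouk, Fahad, Umar.
Farouk is living and takes 1/30.
Fahad predeceased; the 1/30 allotted to Fahad's branch passes to Fahad's issue by representation.
The 1/30 is divided into 2 equal shares of 1/60 among Layth, Karim.
Layth is living and takes 1/60.
Karim is living and takes 1/60.
Umar is living and takes 1/30.
Samir is living and takes 1/10.
Dalia predeceased; the 1/10 allotted to Dalia's branch passes to Dalia's issue by representation.
The 1/10 is divided into 2 equal shares of 1/20 among Zuhair, Khalida.
Zuhair predeceased; the 1/20 allotted to Zuhair's branch passes to Zuhair's issue by representation.
Bashir is the sole taker at this level and receives the full 1/20.
Khalida is living and takes 1/20.

Bashir 1/20; Farouk 1/30; Ghada 1/90; Hamid 1/90; Ibtisam 1/30; Karim 1/60; Khalida 1/20; Layth 1/60; Maysoon 3/5; Nabil 1/30; Samir 1/10; Tariq 1/90; Umar 1/30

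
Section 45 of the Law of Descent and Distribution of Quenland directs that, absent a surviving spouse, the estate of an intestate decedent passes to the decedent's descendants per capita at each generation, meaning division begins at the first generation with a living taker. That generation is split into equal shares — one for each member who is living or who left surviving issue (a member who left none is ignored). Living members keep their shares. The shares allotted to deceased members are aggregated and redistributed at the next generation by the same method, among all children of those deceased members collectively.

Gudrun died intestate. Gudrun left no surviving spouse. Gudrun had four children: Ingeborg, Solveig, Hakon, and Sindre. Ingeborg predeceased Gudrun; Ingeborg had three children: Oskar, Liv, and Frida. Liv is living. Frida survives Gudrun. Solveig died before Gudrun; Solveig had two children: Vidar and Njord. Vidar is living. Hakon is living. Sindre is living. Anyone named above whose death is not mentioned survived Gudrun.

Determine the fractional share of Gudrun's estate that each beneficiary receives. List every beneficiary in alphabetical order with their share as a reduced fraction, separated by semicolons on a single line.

Frida 1/10; Hakon 1/4; Liv 1/10; Njord 1/10; Oskar 1/10; Sindre 1/4; Vidar 1/10

There is no surviving spouse, so the entire estate passes to Gudrun's descendants per capita at each generation.
At generation 1 (Ingeborg, Solveig, Hakon, Sindre) there are 4 shares of (1)/4 = 1/4 each.
Living: Hakon and Sindre — each takes 1/4.
Deceased: Ingeborg and Solveig. Their combined 1/2 is pooled and carried to generation 2.
At generation 2 (Oskar, Liv, Frida, Vidar, Njord) there are 5 shares of (1/2)/5 = 1/10 each.
Living: Oskar, Liv, Frida, Vidar, and Njord — each takes 1/10.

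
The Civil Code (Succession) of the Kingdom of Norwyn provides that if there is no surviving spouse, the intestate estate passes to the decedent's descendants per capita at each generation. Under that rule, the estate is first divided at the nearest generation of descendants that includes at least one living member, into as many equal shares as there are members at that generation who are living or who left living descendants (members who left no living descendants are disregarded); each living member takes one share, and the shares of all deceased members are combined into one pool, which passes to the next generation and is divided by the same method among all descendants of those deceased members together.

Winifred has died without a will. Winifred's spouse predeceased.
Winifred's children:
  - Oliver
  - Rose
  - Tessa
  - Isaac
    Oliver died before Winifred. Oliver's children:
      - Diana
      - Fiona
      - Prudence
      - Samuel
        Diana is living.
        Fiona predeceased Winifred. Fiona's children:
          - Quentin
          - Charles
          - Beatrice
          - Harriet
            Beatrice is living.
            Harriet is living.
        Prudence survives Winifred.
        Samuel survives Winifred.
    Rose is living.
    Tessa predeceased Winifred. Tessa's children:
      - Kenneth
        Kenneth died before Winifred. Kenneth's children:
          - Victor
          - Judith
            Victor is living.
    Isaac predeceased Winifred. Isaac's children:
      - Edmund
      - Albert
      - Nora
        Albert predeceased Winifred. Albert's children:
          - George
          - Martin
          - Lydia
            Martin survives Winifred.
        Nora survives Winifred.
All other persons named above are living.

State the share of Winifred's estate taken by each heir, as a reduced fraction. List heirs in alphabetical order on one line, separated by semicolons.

Beatrice 1/32; Charles 1/32; Diana 3/32; Edmund 3/32; George 1/32; Harriet 1/32; Judith 1/32; Lydia 1/32; Martin 1/32; Nora 3/32; Prudence 3/32; Quentin 1/32; Rose 1/4; Samuel 3/32; Victor 1/32

There is no surviving spouse, so the entire estate passes to Winifred's descendants per capita at each generation.
At generation 1 (Oliver, Rose, Tessa, Isaac) there are 4 shares of (1)/4 = 1/4 each.
Living: Rose — each takes 1/4.
Deceased: Oliver, Tessa, and Isaac. Their combined 3/4 is pooled and carried to generation 2.
At generation 2 (Diana, Fiona, Prudence, Samuel, Kenneth, Edmund, Albert, Nora) there are 8 shares of (3/4)/8 = 3/32 each.
Living: Diana, Prudence, Samuel, Edmund, and Nora — each takes 3/32.
Deceased: Fiona, Kenneth, and Albert. Their combined 9/32 is pooled and carried to generation 3.
At generation 3 (Quentin, Charles, Beatrice, Harriet, Victor, Judith, George, Martin, Lydia) there are 9 shares of (9/32)/9 = 1/32 each.
Living: Quentin, Charles, Beatrice, Harriet, Victor, Judith, George, Martin, and Lydia — each takes 1/32.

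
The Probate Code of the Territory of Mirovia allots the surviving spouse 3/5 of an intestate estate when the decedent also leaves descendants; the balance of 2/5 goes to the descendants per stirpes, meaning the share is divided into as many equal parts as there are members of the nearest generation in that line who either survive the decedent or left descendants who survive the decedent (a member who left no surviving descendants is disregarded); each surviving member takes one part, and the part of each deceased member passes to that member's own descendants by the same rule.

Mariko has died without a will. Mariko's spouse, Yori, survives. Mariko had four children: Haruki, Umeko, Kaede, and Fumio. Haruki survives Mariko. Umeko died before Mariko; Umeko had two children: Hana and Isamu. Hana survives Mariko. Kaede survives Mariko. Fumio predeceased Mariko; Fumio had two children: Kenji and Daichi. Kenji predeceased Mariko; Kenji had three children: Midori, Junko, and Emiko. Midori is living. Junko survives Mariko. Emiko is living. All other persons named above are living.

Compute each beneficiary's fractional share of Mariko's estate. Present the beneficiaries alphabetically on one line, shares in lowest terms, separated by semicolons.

Daichi 1/20; Emiko 1/60; Hana 1/20; Haruki 1/10; Isamu 1/20; Junko 1/60; Kaede 1/10; Midori 1/60; Yori 3/5

Yori, as surviving spouse, takes 3/5.
The remaining 2/5 passes to Mariko's descendants per stirpes.
The 2/5 is divided into 4 equal shares of 1/10 among Haruki, Umeko, Kaede, Fumio.
Haruki is living and takes 1/10.
Umeko predeceased; the 1/10 allotted to Umeko's branch passes to Umeko's issue by representation.
The 1/10 is divided into 2 equal shares of 1/20 among Hana, Isamu.
Hana is living and takes 1/20.
Isamu is living and takes 1/20.
Kaede is living and takes 1/10.
Fumio predeceased; the 1/10 allotted to Fumio's branch passes to Fumio's issue by representation.
The 1/10 is divided into 2 equal shares of 1/20 among Kenji, Daichi.
Kenji predeceased; the 1/20 allotted to Kenji's branch passes to Kenji's issue by representation.
The 1/20 is divided into 3 equal shares of 1/60 among Midori, Junko, Emiko.
Midori is living and takes 1/60.
Junko is living and takes 1/60.
Emiko is living and takes 1/60.
Daichi is living and takes 1/20.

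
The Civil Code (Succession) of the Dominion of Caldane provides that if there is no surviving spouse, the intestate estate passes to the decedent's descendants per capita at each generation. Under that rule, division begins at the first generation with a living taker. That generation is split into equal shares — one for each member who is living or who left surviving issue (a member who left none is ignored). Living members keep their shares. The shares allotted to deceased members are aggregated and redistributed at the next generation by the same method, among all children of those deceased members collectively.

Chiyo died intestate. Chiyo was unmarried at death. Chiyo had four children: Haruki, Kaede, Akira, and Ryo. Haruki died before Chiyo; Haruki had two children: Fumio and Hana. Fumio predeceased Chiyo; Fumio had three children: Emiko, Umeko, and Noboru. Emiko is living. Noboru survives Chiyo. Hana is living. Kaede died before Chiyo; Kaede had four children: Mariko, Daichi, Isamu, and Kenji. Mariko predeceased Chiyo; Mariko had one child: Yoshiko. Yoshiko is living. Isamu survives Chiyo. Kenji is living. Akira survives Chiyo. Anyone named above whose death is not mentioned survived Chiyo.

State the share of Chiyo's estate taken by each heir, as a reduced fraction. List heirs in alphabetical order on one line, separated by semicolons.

There is no surviving spouse, so the entire estate passes to Chiyo's descendants per capita at each generation.
At generation 1 (Haruki, Kaede, Akira, Ryo) there are 4 shares of (1)/4 = 1/4 each.
Living: Akira and Ryo — each takes 1/4.
Deceased: Haruki and Kaede. Their combined 1/2 is pooled and carried to generation 2.
At generation 2 (Fumio, Hana, Mariko, Daichi, Isamu, Kenji) there are 6 shares of (1/2)/6 = 1/12 each.
Living: Hana, Daichi, Isamu, and Kenji — each takes 1/12.
Deceased: Fumio and Mariko. Their combined 1/6 is pooled and carried to generation 3.
At generation 3 (Emiko, Umeko, Noboru, Yoshiko) there are 4 shares of (1/6)/4 = 1/24 each.
Living: Emiko, Umeko, Noboru, and Yoshiko — each takes 1/24.

Akira 1/4; Daichi 1/12; Emiko 1/24; Hana 1/12; Isamu 1/12; Kenji 1/12; Noboru 1/24; Ryo 1/4; Umeko 1/24; Yoshiko 1/24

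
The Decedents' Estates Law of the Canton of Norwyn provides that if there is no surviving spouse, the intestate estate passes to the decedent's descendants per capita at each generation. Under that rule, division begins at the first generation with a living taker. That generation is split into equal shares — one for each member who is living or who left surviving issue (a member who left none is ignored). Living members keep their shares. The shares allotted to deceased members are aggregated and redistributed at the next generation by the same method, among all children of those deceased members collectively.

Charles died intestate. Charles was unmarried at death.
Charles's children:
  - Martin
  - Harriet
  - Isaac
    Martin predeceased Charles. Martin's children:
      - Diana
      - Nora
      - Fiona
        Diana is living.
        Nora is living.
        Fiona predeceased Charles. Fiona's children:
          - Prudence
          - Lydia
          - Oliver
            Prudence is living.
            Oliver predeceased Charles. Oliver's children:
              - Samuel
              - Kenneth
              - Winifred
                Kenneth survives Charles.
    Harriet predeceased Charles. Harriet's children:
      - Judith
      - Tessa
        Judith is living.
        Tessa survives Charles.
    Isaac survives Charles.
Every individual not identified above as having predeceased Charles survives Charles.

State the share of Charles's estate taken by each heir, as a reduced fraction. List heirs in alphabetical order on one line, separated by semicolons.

There is no surviving spouse, so the entire estate passes to Charles's descendants per capita at each generation.
At generation 1 (Martin, Harriet, Isaac) there are 3 shares of (1)/3 = 1/3 each.
Living: Isaac — each takes 1/3.
Deceased: Martin and Harriet. Their combined 2/3 is pooled and carried to generation 2.
At generation 2 (Diana, Nora, Fiona, Judith, Tessa) there are 5 shares of (2/3)/5 = 2/15 each.
Living: Diana, Nora, Judith, and Tessa — each takes 2/15.
Deceased: Fiona. That 2/15 share is carried to generation 3.
At generation 3 (Prudence, Lydia, Oliver) there are 3 shares of (2/15)/3 = 2/45 each.
Living: Prudence and Lydia — each takes 2/45.
Deceased: Oliver. That 2/45 share is carried to generation 4.
At generation 4 (Samuel, Kenneth, Winifred) there are 3 shares of (2/45)/3 = 2/135 each.
Living: Samuel, Kenneth, and Winifred — each takes 2/135.

Diana 2/15; Isaac 1/3; Judith 2/15; Kenneth 2/135; Lydia 2/45; Nora 2/15; Prudence 2/45; Samuel 2/135; Tessa 2/15; Winifred 2/135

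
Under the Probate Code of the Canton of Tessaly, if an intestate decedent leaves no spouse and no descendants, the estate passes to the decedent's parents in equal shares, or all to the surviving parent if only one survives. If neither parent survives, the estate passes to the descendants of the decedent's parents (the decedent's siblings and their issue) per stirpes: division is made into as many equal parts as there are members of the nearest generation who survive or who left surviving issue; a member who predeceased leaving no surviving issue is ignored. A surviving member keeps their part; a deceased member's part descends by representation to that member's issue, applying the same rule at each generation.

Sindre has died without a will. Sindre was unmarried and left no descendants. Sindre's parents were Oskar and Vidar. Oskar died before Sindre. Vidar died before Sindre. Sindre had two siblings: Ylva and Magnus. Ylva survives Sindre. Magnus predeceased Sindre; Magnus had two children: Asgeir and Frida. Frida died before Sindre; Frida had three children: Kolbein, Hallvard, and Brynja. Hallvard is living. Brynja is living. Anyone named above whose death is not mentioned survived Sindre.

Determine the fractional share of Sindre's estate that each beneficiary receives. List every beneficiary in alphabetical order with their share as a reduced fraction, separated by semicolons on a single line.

Asgeir 1/4; Brynja 1/12; Hallvard 1/12; Kolbein 1/12; Ylva 1/2

Neither parent survives and there are no descendants, so the estate passes to Sindre's siblings and their issue per stirpes.
The estate is divided into 2 equal shares of 1/2 among Ylva, Magnus.
Ylva is living and takes 1/2.
Magnus predeceased; the 1/2 allotted to Magnus's branch passes to Magnus's issue by representation.
The 1/2 is divided into 2 equal shares of 1/4 among Asgeir, Frida.
Asgeir is living and takes 1/4.
Frida predeceased; the 1/4 allotted to Frida's branch passes to Frida's issue by representation.
The 1/4 is divided into 3 equal shares of 1/12 among Kolbein, Hallvard, Brynja.
Kolbein is living and takes 1/12.
Hallvard is living and takes 1/12.
Brynja is living and takes 1/12.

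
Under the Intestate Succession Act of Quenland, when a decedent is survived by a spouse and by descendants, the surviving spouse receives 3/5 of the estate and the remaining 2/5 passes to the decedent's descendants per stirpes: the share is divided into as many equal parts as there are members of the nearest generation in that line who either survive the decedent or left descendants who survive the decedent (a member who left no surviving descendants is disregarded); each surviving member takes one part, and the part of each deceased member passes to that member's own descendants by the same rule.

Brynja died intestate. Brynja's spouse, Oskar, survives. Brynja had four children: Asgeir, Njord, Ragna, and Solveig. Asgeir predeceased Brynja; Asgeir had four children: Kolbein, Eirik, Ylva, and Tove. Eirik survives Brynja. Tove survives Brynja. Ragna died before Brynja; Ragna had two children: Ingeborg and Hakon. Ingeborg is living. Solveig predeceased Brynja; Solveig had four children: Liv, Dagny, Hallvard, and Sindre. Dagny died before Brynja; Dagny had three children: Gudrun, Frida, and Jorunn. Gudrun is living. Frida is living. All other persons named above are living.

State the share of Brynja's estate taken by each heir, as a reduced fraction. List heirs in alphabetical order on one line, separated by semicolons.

Eirik 1/40; Frida 1/120; Gudrun 1/120; Hakon 1/20; Hallvard 1/40; Ingeborg 1/20; Jorunn 1/120; Kolbein 1/40; Liv 1/40; Njord 1/10; Oskar 3/5; Sindre 1/40; Tove 1/40; Ylva 1/40

Oskar, as surviving spouse, takes 3/5.
The remaining 2/5 passes to Brynja's descendants per stirpes.
The 2/5 is divided into 4 equal shares of 1/10 among Asgeir, Njord, Ragna, Solveig.
Asgeir predeceased; the 1/10 allotted to Asgeir's branch passes to Asgeir's issue by representation.
The 1/10 is divided into 4 equal shares of 1/40 among Kolbein, Eirik, Ylva, Tove.
Kolbein is living and takes 1/40.
Eirik is living and takes 1/40.
Ylva is living and takes 1/40.
Tove is living and takes 1/40.
Njord is living and takes 1/10.
Ragna predeceased; the 1/10 allotted to Ragna's branch passes to Ragna's issue by representation.
The 1/10 is divided into 2 equal shares of 1/20 among Ingeborg, Hakon.
Ingeborg is living and takes 1/20.
Hakon is living and takes 1/20.
Solveig predeceased; the 1/10 allotted to Solveig's branch passes to Solveig's issue by representation.
The 1/10 is divided into 4 equal shares of 1/40 among Liv, Dagny, Hallvard, Sindre.
Liv is living and takes 1/40.
Dagny predeceased; the 1/40 allotted to Dagny's branch passes to Dagny's issue by representation.
The 1/40 is divided into 3 equal shares of 1/120 among Gudrun, Frida, Jorunn.
Gudrun is living and takes 1/120.
Frida is living and takes 1/120.
Jorunn is living and takes 1/120.
Hallvard is living and takes 1/40.
Sindre is living and takes 1/40.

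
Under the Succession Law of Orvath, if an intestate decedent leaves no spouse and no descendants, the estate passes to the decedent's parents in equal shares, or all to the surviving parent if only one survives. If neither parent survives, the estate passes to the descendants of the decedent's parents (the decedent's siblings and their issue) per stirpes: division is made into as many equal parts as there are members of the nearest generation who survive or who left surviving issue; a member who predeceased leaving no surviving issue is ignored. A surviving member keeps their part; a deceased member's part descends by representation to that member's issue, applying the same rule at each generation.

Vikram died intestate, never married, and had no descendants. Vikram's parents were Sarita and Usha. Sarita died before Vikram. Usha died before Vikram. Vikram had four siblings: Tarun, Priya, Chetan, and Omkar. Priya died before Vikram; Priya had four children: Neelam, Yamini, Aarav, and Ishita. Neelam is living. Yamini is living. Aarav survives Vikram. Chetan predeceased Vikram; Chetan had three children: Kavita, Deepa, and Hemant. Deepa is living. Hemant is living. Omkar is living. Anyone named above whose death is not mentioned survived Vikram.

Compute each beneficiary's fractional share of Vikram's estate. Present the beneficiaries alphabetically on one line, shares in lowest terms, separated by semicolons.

Aarav 1/16; Deepa 1/12; Hemant 1/12; Ishita 1/16; Kavita 1/12; Neelam 1/16; Omkar 1/4; Tarun 1/4; Yamini 1/16

Neither parent survives and there are no descendants, so the estate passes to Vikram's siblings and their issue per stirpes.
The estate is divided into 4 equal shares of 1/4 among Tarun, Priya, Chetan, Omkar.
Tarun is living and takes 1/4.
Priya predeceased; the 1/4 allotted to Priya's branch passes to Priya's issue by representation.
The 1/4 is divided into 4 equal shares of 1/16 among Neelam, Yamini, Aarav, Ishita.
Neelam is living and takes 1/16.
Yamini is living and takes 1/16.
Aarav is living and takes 1/16.
Ishita is living and takes 1/16.
Chetan predeceased; the 1/4 allotted to Chetan's branch passes to Chetan's issue by representation.
The 1/4 is divided into 3 equal shares of 1/12 among Kavita, Deepa, Hemant.
Kavita is living and takes 1/12.
Deepa is living and takes 1/12.
Hemant is living and takes 1/12.
Omkar is living and takes 1/4.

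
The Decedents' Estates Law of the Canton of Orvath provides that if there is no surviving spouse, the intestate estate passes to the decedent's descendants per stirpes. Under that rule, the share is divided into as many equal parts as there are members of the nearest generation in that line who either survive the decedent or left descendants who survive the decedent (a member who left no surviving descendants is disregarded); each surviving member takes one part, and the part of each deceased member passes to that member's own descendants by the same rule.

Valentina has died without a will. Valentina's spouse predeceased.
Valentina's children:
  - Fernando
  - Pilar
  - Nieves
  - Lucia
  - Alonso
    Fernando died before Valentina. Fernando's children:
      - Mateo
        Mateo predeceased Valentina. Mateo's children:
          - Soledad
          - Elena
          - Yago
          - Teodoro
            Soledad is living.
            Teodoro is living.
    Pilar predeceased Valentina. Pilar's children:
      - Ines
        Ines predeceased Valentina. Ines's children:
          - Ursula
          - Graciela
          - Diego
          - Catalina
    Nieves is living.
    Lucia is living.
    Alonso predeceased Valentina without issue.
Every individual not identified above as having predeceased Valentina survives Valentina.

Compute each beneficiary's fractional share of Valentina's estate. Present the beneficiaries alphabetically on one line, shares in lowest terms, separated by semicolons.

There is no surviving spouse, so the entire estate passes to Valentina's descendants per stirpes.
Alonso left no surviving issue, so that branch lapses and is disregarded.
The estate is divided into 4 equal shares of 1/4 among Fernando, Pilar, Nieves, Lucia.
Fernando predeceased; the 1/4 allotted to Fernando's branch passes to Fernando's issue by representation.
Mateo's line is the sole branch at this level, so the full 1/4 passes to Mateo's issue by representation.
The 1/4 is divided into 4 equal shares of 1/16 among Soledad, Elena, Yago, Teodoro.
Soledad is living and takes 1/16.
Elena is living and takes 1/16.
Yago is living and takes 1/16.
Teodoro is living and takes 1/16.
Pilar predeceased; the 1/4 allotted to Pilar's branch passes to Pilar's issue by representation.
Ines's line is the sole branch at this level, so the full 1/4 passes to Ines's issue by representation.
The 1/4 is divided into 4 equal shares of 1/16 among Ursula, Graciela, Diego, Catalina.
Ursula is living and takes 1/16.
Graciela is living and takes 1/16.
Diego is living and takes 1/16.
Catalina is living and takes 1/16.
Nieves is living and takes 1/4.
Lucia is living and takes 1/4.

Catalina 1/16; Diego 1/16; Elena 1/16; Graciela 1/16; Lucia 1/4; Nieves 1/4; Soledad 1/16; Teodoro 1/16; Ursula 1/16; Yago 1/16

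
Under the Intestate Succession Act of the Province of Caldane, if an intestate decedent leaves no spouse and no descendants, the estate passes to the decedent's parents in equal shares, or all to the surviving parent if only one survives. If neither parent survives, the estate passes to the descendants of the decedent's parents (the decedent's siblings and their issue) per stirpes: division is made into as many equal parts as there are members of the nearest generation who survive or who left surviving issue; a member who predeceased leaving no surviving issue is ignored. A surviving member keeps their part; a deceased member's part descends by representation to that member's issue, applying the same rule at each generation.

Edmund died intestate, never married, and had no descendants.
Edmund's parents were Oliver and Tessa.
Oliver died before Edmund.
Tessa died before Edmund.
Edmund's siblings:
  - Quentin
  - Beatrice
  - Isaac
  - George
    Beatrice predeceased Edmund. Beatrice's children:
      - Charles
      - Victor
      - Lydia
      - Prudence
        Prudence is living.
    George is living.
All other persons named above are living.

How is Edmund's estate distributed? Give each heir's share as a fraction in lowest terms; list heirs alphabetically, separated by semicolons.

Charles 1/16; George 1/4; Isaac 1/4; Lydia 1/16; Prudence 1/16; Quentin 1/4; Victor 1/16

Neither parent survives and there are no descendants, so the estate passes to Edmund's siblings and their issue per stirpes.
The estate is divided into 4 equal shares of 1/4 among Quentin, Beatrice, Isaac, George.
Quentin is living and takes 1/4.
Beatrice predeceased; the 1/4 allotted to Beatrice's branch passes to Beatrice's issue by representation.
The 1/4 is divided into 4 equal shares of 1/16 among Charles, Victor, Lydia, Prudence.
Charles is living and takes 1/16.
Victor is living and takes 1/16.
Lydia is living and takes 1/16.
Prudence is living and takes 1/16.
Isaac is living and takes 1/4.
George is living and takes 1/4.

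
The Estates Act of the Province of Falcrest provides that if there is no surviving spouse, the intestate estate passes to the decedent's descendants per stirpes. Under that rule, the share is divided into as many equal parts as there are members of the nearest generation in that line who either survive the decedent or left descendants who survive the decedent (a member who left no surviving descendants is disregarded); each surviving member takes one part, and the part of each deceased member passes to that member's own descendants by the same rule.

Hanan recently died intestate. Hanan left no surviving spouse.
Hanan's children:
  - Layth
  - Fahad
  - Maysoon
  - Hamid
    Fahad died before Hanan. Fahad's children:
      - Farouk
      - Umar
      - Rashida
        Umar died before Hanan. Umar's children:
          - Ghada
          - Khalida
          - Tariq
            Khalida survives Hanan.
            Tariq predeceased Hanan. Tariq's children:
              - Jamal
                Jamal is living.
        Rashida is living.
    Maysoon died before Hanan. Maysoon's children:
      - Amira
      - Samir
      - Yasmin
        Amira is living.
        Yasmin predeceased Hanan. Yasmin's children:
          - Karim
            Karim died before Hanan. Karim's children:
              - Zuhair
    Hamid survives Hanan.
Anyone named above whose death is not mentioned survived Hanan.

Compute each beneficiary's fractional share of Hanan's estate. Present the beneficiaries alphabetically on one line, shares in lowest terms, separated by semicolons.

Amira 1/12; Farouk 1/12; Ghada 1/36; Hamid 1/4; Jamal 1/36; Khalida 1/36; Layth 1/4; Rashida 1/12; Samir 1/12; Zuhair 1/12

There is no surviving spouse, so the entire estate passes to Hanan's descendants per stirpes.
The estate is divided into 4 equal shares of 1/4 among Layth, Fahad, Maysoon, Hamid.
Layth is living and takes 1/4.
Fahad predeceased; the 1/4 allotted to Fahad's branch passes to Fahad's issue by representation.
The 1/4 is divided into 3 equal shares of 1/12 among Farouk, Umar, Rashida.
Farouk is living and takes 1/12.
Umar predeceased; the 1/12 allotted to Umar's branch passes to Umar's issue by representation.
The 1/12 is divided into 3 equal shares of 1/36 among Ghada, Khalida, Tariq.
Ghada is living and takes 1/36.
Khalida is living and takes 1/36.
Tariq predeceased; the 1/36 allotted to Tariq's branch passes to Tariq's issue by representation.
Jamal is the sole taker at this level and receives the full 1/36.
Rashida is living and takes 1/12.
Maysoon predeceased; the 1/4 allotted to Maysoon's branch passes to Maysoon's issue by representation.
The 1/4 is divided into 3 equal shares of 1/12 among Amira, Samir, Yasmin.
Amira is living and takes 1/12.
Samir is living and takes 1/12.
Yasmin predeceased; the 1/12 allotted to Yasmin's branch passes to Yasmin's issue by representation.
Karim's line is the sole branch at this level, so the full 1/12 passes to Karim's issue by representation.
Zuhair is the sole taker at this level and receives the full 1/12.
Hamid is living and takes 1/4.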